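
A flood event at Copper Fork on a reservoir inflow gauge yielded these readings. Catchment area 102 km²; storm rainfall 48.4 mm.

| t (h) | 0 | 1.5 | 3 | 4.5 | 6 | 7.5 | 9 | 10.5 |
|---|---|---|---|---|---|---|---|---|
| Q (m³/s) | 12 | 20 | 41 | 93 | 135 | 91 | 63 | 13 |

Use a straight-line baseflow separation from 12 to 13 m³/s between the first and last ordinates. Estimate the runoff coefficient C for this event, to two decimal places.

ΣQ_DR = 368.0 m³/s; V = ΣQ_DR·Δt = 1.987 × 10^6 m³.
Runoff depth d = V / A = 19.48 mm.
C = d / P = 19.48 / 48.4 = 0.40.

C ≈ 0.40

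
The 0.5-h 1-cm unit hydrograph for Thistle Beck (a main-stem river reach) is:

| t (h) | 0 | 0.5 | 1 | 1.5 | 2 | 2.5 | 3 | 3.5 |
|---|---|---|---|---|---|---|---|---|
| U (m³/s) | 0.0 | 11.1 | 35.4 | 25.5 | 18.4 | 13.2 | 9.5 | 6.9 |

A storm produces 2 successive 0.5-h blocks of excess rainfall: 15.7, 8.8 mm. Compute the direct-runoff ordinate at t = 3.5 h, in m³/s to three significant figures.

Q ≈ 19.2 m³/s

By discrete convolution, Q_j = Σ (P_i / 10 mm) · U_{j−i}.
At t = 3.5 h (j=7): Q = (15.7/10)·6.9 + (8.8/10)·9.5 = 19.2 m³/s.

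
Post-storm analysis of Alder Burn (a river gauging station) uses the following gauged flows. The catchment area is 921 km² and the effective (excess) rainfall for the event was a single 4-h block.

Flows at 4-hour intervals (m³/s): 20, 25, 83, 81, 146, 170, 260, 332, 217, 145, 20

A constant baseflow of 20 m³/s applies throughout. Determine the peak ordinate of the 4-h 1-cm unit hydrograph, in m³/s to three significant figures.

Direct runoff: 0.0, 5.0, 63.0, 61.0, 126.0, 150.0, 240.0, 312.0, 197.0, 125.0, 0.0 m³/s; ΣQ_DR = 1279 m³/s, peak = 312.0 m³/s.
Runoff depth d = ΣQ_DR·Δt / A = 1279 × 14400 / (921 km²) = 20.00 mm.
The 1-cm UH is the DRH scaled by (10 mm)/d, so U_p = 312.0 × 10/20.00 = 156 m³/s.

U_p ≈ 156 m³/s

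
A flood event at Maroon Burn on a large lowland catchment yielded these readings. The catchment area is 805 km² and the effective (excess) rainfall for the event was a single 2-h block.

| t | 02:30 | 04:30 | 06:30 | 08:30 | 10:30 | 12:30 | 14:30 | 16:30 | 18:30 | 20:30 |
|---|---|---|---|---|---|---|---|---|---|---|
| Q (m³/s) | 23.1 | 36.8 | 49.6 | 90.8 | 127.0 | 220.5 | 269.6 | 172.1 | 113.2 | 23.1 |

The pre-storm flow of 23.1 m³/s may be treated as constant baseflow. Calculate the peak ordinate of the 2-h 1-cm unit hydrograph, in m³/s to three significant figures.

Direct runoff: 0.0, 13.7, 26.5, 67.7, 103.9, 197.4, 246.5, 149.0, 90.1, 0.0 m³/s; ΣQ_DR = 894.8 m³/s, peak = 246.5 m³/s.
Runoff depth d = ΣQ_DR·Δt / A = 894.8 × 7200 / (805 km²) = 8.003 mm.
The 1-cm UH is the DRH scaled by (10 mm)/d, so U_p = 246.5 × 10/8.003 = 308 m³/s.

U_p ≈ 308 m³/s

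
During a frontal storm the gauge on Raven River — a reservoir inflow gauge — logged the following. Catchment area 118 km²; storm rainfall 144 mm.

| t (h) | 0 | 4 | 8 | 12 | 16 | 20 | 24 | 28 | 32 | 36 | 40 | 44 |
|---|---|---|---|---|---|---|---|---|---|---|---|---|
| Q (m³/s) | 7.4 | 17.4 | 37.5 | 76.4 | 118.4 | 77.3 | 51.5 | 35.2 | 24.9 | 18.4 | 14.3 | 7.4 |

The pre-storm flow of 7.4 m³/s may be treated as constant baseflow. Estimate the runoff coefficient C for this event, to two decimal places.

C ≈ 0.34

ΣQ_DR = 397.3 m³/s; V = ΣQ_DR·Δt = 5.721 × 10^6 m³.
Runoff depth d = V / A = 48.48 mm.
C = d / P = 48.48 / 144 = 0.34.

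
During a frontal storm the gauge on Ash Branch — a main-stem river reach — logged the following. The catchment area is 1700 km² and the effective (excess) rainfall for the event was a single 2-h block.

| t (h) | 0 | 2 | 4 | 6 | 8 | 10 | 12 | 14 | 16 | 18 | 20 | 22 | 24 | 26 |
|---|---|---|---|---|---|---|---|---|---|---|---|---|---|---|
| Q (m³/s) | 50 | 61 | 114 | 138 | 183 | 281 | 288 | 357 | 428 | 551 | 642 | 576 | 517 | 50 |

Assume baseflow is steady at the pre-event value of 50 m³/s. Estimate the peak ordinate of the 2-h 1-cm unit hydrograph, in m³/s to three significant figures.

Direct runoff: 0.0, 11.0, 64.0, 88.0, 133.0, 231.0, 238.0, 307.0, 378.0, 501.0, 592.0, 526.0, 467.0, 0.0 m³/s; ΣQ_DR = 3536 m³/s, peak = 592.0 m³/s.
Runoff depth d = ΣQ_DR·Δt / A = 3536 × 7200 / (1700 km²) = 14.98 mm.
The 1-cm UH is the DRH scaled by (10 mm)/d, so U_p = 592.0 × 10/14.98 = 395 m³/s.

U_p ≈ 395 m³/s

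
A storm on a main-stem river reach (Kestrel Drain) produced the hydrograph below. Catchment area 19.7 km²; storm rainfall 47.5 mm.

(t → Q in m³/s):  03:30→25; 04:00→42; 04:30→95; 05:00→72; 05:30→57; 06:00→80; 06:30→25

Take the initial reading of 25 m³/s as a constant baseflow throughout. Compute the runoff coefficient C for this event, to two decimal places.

ΣQ_DR = 221.0 m³/s; V = ΣQ_DR·Δt = 3.978 × 10^5 m³.
Runoff depth d = V / A = 20.19 mm.
C = d / P = 20.19 / 47.5 = 0.43.

C ≈ 0.43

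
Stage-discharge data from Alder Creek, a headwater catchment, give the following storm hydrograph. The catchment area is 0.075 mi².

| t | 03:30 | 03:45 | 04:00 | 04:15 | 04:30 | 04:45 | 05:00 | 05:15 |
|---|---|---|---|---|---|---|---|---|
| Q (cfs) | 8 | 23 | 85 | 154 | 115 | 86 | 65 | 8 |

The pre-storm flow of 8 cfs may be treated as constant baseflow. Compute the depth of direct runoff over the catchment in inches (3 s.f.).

Direct runoff: 0.0, 15.0, 77.0, 146.0, 107.0, 78.0, 57.0, 0.0 cfs; ΣQ_DR = 480.0 cfs.
V = ΣQ_DR · Δt = 480.0 × 900 s = 4.320 × 10^5 ft³.
Over A = 0.075 mi², depth = V / A = 2.48 in.

d ≈ 2.48 in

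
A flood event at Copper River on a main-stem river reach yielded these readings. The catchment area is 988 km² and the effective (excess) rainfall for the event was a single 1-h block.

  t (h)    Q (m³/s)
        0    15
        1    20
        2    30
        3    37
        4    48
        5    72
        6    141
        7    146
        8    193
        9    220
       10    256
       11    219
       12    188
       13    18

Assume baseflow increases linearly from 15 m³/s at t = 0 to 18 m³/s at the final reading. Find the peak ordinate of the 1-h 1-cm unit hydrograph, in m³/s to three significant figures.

Direct runoff: 0.00, 4.77, 14.54, 21.31, 32.08, 55.85, 124.62, 129.38, 176.15, 202.92, 238.69, 201.46, 170.23, 0.00 m³/s; ΣQ_DR = 1372 m³/s, peak = 238.69 m³/s.
Runoff depth d = ΣQ_DR·Δt / A = 1372 × 3600 / (988 km²) = 4.999 mm.
The 1-cm UH is the DRH scaled by (10 mm)/d, so U_p = 238.69 × 10/4.999 = 477 m³/s.

U_p ≈ 477 m³/s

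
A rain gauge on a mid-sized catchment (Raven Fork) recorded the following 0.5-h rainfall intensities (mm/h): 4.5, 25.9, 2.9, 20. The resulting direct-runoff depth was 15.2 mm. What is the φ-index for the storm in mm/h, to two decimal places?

φ ≈ 7.75 mm/h

Only the 2 blocks with intensity above φ contribute runoff: 25.9, 20 mm/h.
Σ(I−φ)·Δt = d  ⇒  (25.9+20 − 2φ)·0.5 = 15.2
φ = (45.90 − 15.2/0.5) / 2 = 7.75 mm/h.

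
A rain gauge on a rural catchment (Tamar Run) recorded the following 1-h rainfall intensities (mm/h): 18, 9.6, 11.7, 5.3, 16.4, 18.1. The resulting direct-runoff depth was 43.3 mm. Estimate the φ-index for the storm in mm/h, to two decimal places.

φ ≈ 6.10 mm/h

Only the 5 blocks with intensity above φ contribute runoff: 18, 9.6, 11.7, 16.4, 18.1 mm/h.
Σ(I−φ)·Δt = d  ⇒  (18+9.6+11.7+16.4+18.1 − 5φ)·1 = 43.3
φ = (73.80 − 43.3/1) / 5 = 6.10 mm/h.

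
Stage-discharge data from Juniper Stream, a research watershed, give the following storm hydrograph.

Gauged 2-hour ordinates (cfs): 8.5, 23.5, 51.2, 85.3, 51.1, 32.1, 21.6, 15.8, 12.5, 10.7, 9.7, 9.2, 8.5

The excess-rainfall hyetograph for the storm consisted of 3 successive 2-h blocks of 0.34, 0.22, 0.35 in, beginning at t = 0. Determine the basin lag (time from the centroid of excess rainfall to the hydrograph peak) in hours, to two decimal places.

t_L ≈ 2.98 h

Centroid of excess rainfall: t_c = Σ P_i·t̄_i / ΣP_i = 3.0220 h (block centres at 1, 3, 5 h).
Hydrograph peak occurs at t = 6 h, so basin lag t_L = 6 − 3.0220 = 2.98 h.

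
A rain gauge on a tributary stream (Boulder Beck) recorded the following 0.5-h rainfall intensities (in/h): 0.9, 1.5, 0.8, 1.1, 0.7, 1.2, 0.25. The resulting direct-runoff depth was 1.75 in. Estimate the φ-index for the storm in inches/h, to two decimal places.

Only the 6 blocks with intensity above φ contribute runoff: 0.9, 1.5, 0.8, 1.1, 0.7, 1.2 in/h.
Σ(I−φ)·Δt = d  ⇒  (0.9+1.5+0.8+1.1+0.7+1.2 − 6φ)·0.5 = 1.75
φ = (6.200 − 1.75/0.5) / 6 = 0.45 in/h.

φ ≈ 0.45 in/h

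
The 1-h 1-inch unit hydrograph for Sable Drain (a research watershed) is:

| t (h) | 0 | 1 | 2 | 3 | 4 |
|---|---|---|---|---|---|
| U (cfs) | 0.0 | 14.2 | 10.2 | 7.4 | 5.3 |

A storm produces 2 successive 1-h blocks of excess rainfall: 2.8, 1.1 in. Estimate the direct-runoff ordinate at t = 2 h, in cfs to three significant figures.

By discrete convolution, Q_j = Σ (P_i / 1 in) · U_{j−i}.
At t = 2 h (j=2): Q = (2.8/1)·10.2 + (1.1/1)·14.2 = 44.2 cfs.

Q ≈ 44.2 cfs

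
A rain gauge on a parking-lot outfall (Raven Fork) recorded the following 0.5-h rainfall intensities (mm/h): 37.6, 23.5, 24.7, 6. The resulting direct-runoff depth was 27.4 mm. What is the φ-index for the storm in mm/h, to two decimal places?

φ ≈ 10.33 mm/h

Only the 3 blocks with intensity above φ contribute runoff: 37.6, 23.5, 24.7 mm/h.
Σ(I−φ)·Δt = d  ⇒  (37.6+23.5+24.7 − 3φ)·0.5 = 27.4
φ = (85.80 − 27.4/0.5) / 3 = 10.33 mm/h.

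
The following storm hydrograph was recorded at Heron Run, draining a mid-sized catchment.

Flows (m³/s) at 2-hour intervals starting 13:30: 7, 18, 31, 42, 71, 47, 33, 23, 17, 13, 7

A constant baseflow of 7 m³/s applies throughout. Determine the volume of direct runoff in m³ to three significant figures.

V ≈ 1.67 × 10^6 m³

Direct-runoff ordinates (Q − Q_b): 0.0, 11.0, 24.0, 35.0, 64.0, 40.0, 26.0, 16.0, 10.0, 6.0, 0.0 m³/s.
ΣQ_DR = 232.0 m³/s.
With Δt = 2 h = 7200 s, V = ΣQ_DR · Δt = 232.0 × 7200 = 1.67 × 10^6 m³.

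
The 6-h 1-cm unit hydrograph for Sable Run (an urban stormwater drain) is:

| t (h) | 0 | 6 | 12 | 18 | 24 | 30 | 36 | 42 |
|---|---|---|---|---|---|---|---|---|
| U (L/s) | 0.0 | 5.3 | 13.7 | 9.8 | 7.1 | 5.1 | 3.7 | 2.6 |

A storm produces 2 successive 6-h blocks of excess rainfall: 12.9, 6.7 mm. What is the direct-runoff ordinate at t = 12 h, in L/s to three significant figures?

Q ≈ 21.2 L/s

By discrete convolution, Q_j = Σ (P_i / 10 mm) · U_{j−i}.
At t = 12 h (j=2): Q = (12.9/10)·13.7 + (6.7/10)·5.3 = 21.2 L/s.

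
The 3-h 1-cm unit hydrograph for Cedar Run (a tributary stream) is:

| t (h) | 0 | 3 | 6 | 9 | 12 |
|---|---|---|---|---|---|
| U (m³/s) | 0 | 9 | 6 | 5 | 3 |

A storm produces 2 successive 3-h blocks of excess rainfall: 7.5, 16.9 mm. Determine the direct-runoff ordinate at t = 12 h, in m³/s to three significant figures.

Q ≈ 10.7 m³/s

By discrete convolution, Q_j = Σ (P_i / 10 mm) · U_{j−i}.
At t = 12 h (j=4): Q = (7.5/10)·3 + (16.9/10)·5 = 10.7 m³/s.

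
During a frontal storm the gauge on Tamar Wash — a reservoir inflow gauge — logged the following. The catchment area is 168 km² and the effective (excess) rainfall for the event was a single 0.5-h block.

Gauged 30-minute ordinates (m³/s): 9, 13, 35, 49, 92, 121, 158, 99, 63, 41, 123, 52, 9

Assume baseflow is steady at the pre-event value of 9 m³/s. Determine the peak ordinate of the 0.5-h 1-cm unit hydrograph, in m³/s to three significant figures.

Direct runoff: 0.0, 4.0, 26.0, 40.0, 83.0, 112.0, 149.0, 90.0, 54.0, 32.0, 114.0, 43.0, 0.0 m³/s; ΣQ_DR = 747.0 m³/s, peak = 149.0 m³/s.
Runoff depth d = ΣQ_DR·Δt / A = 747.0 × 1800 / (168 km²) = 8.004 mm.
The 1-cm UH is the DRH scaled by (10 mm)/d, so U_p = 149.0 × 10/8.004 = 186 m³/s.

U_p ≈ 186 m³/s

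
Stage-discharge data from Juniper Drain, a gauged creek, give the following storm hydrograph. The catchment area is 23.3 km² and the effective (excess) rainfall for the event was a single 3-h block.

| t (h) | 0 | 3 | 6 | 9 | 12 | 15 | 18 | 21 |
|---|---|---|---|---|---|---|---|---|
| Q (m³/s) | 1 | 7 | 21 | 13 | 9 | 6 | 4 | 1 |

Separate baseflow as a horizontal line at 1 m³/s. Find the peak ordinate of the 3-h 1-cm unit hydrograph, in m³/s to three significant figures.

Direct runoff: 0.0, 6.0, 20.0, 12.0, 8.0, 5.0, 3.0, 0.0 m³/s; ΣQ_DR = 54.00 m³/s, peak = 20.0 m³/s.
Runoff depth d = ΣQ_DR·Δt / A = 54.00 × 10800 / (23.3 km²) = 25.03 mm.
The 1-cm UH is the DRH scaled by (10 mm)/d, so U_p = 20.0 × 10/25.03 = 7.99 m³/s.

U_p ≈ 7.99 m³/s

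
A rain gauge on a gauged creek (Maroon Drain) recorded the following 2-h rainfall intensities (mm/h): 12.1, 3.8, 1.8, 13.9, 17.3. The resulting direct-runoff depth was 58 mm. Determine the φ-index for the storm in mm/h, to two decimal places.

φ ≈ 4.77 mm/h

Only the 3 blocks with intensity above φ contribute runoff: 12.1, 13.9, 17.3 mm/h.
Σ(I−φ)·Δt = d  ⇒  (12.1+13.9+17.3 − 3φ)·2 = 58
φ = (43.30 − 58/2) / 3 = 4.77 mm/h.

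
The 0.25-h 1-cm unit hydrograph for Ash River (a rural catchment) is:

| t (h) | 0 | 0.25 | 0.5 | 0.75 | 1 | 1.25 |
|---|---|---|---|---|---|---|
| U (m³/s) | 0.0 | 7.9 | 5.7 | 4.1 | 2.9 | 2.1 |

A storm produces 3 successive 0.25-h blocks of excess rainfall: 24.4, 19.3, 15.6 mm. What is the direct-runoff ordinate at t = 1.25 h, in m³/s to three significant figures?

Q ≈ 17.1 m³/s

By discrete convolution, Q_j = Σ (P_i / 10 mm) · U_{j−i}.
At t = 1.25 h (j=5): Q = (24.4/10)·2.1 + (19.3/10)·2.9 + (15.6/10)·4.1 = 17.1 m³/s.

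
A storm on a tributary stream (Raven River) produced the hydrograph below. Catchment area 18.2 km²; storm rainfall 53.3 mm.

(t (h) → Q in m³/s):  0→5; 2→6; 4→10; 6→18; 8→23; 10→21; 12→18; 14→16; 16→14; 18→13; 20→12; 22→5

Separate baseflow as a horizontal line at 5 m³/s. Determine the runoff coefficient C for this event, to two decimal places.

C ≈ 0.75

ΣQ_DR = 101.0 m³/s; V = ΣQ_DR·Δt = 7.272 × 10^5 m³.
Runoff depth d = V / A = 39.96 mm.
C = d / P = 39.96 / 53.3 = 0.75.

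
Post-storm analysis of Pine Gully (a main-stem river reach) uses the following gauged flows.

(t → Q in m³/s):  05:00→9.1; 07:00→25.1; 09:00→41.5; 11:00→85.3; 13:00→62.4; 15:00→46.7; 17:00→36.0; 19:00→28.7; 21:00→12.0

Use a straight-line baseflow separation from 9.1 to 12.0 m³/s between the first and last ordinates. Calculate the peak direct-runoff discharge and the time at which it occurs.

Q_p = 75.11 m³/s at t = 11:00

Subtracting baseflow gives direct-runoff ordinates: 0.00, 15.64, 31.68, 75.11, 51.85, 35.79, 24.73, 17.06, 0.00 m³/s.
The maximum is 75.11 m³/s, occurring at the reading for t = 11:00.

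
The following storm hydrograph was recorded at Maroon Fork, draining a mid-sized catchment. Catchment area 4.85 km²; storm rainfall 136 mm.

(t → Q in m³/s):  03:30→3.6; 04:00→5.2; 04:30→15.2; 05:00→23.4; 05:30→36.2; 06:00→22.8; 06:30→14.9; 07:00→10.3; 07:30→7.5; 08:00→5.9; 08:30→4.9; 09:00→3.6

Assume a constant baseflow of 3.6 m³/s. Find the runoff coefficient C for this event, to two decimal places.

ΣQ_DR = 110.3 m³/s; V = ΣQ_DR·Δt = 1.985 × 10^5 m³.
Runoff depth d = V / A = 40.94 mm.
C = d / P = 40.94 / 136 = 0.30.

C ≈ 0.30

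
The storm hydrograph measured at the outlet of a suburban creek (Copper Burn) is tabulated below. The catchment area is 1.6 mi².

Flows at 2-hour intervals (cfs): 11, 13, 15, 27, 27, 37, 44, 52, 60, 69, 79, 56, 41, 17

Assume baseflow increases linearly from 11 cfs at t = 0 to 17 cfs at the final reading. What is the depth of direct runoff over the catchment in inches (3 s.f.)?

d ≈ 0.682 in

Direct runoff: 0.00, 1.54, 3.08, 14.62, 14.15, 23.69, 30.23, 37.77, 45.31, 53.85, 63.38, 39.92, 24.46, 0.00 cfs; ΣQ_DR = 352.0 cfs.
V = ΣQ_DR · Δt = 352.0 × 7200 s = 2.534 × 10^6 ft³.
Over A = 1.6 mi², depth = V / A = 0.682 in.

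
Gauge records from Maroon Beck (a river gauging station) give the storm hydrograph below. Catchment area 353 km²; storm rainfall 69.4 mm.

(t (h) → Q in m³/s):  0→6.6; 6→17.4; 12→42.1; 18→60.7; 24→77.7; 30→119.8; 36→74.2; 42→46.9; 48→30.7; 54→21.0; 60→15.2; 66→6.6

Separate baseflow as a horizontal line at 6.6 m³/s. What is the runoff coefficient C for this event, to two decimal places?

C ≈ 0.39

ΣQ_DR = 439.7 m³/s; V = ΣQ_DR·Δt = 9.498 × 10^6 m³.
Runoff depth d = V / A = 26.91 mm.
C = d / P = 26.91 / 69.4 = 0.39.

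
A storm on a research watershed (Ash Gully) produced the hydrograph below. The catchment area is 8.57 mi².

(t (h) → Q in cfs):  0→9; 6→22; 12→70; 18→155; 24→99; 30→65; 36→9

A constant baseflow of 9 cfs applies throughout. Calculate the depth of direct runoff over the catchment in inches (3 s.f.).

Direct runoff: 0.0, 13.0, 61.0, 146.0, 90.0, 56.0, 0.0 cfs; ΣQ_DR = 366.0 cfs.
V = ΣQ_DR · Δt = 366.0 × 21600 s = 7.906 × 10^6 ft³.
Over A = 8.57 mi², depth = V / A = 0.397 in.

d ≈ 0.397 in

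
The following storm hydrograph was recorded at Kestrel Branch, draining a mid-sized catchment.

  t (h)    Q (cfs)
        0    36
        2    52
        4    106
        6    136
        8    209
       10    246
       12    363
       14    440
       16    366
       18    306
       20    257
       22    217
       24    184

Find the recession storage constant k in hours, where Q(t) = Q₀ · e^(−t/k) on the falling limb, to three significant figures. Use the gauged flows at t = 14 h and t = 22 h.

On the falling limb, Q drops from 440 to 217 cfs between t = 14 h and t = 22 h (Δt = 8 h).
k = −Δt / ln(Q₂/Q₁) = −8 / ln(217/440) = 11.3 h.

k ≈ 11.3 h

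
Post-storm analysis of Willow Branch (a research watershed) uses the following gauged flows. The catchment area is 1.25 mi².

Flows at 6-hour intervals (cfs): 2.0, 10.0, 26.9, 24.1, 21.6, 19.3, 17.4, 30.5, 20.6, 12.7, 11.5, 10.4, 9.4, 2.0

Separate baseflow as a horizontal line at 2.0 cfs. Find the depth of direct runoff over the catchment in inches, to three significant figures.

d ≈ 1.42 in

Direct runoff: 0.0, 8.0, 24.9, 22.1, 19.6, 17.3, 15.4, 28.5, 18.6, 10.7, 9.5, 8.4, 7.4, 0.0 cfs; ΣQ_DR = 190.4 cfs.
V = ΣQ_DR · Δt = 190.4 × 21600 s = 4.113 × 10^6 ft³.
Over A = 1.25 mi², depth = V / A = 1.42 in.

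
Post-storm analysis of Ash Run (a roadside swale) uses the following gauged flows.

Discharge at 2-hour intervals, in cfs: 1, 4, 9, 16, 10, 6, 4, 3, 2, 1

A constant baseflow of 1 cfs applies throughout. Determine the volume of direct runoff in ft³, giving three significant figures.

V ≈ 3.31 × 10^5 ft³

Direct-runoff ordinates (Q − Q_b): 0.0, 3.0, 8.0, 15.0, 9.0, 5.0, 3.0, 2.0, 1.0, 0.0 cfs.
ΣQ_DR = 46.00 cfs.
With Δt = 2 h = 7200 s, V = ΣQ_DR · Δt = 46.00 × 7200 = 3.31 × 10^5 ft³.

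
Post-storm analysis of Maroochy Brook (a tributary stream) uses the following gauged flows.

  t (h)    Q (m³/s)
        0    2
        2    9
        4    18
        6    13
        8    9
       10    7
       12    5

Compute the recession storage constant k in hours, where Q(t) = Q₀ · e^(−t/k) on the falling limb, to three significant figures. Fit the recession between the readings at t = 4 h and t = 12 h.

On the falling limb, Q drops from 18 to 5 m³/s between t = 4 h and t = 12 h (Δt = 8 h).
k = −Δt / ln(Q₂/Q₁) = −8 / ln(5/18) = 6.25 h.

k ≈ 6.25 h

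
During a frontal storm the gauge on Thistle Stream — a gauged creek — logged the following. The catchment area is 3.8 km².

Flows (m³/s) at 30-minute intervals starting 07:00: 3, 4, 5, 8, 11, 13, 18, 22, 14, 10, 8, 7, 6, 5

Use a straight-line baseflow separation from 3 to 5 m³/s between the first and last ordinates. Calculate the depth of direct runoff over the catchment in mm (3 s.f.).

d ≈ 36.9 mm

Direct runoff: 0.00, 0.85, 1.69, 4.54, 7.38, 9.23, 14.08, 17.92, 9.77, 5.62, 3.46, 2.31, 1.15, 0.00 m³/s; ΣQ_DR = 78.00 m³/s.
V = ΣQ_DR · Δt = 78.00 × 1800 s = 1.404 × 10^5 m³.
Over A = 3.8 km², depth = V / A = 36.9 mm.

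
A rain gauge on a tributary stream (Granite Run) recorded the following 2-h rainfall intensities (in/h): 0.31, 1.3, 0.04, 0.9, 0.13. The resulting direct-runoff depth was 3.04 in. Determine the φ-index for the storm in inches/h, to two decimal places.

Only the 2 blocks with intensity above φ contribute runoff: 1.3, 0.9 in/h.
Σ(I−φ)·Δt = d  ⇒  (1.3+0.9 − 2φ)·2 = 3.04
φ = (2.200 − 3.04/2) / 2 = 0.34 in/h.

φ ≈ 0.34 in/h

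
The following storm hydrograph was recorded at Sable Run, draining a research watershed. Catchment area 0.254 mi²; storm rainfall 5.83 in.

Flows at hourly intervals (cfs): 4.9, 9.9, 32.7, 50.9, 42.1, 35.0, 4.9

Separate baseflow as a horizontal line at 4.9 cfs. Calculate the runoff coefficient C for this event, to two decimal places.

C ≈ 0.15

ΣQ_DR = 146.1 cfs; V = ΣQ_DR·Δt = 5.260 × 10^5 ft³.
Runoff depth d = V / A = 0.8913 in.
C = d / P = 0.8913 / 5.83 = 0.15.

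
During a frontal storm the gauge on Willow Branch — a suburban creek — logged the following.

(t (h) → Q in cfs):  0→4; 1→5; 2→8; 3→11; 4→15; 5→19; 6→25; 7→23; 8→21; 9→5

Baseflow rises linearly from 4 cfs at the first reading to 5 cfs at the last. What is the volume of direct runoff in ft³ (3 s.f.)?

V ≈ 3.28 × 10^5 ft³

Direct-runoff ordinates (Q − Q_b): 0.00, 0.89, 3.78, 6.67, 10.56, 14.44, 20.33, 18.22, 16.11, 0.00 cfs.
ΣQ_DR = 91.00 cfs.
With Δt = 1 h = 3600 s, V = ΣQ_DR · Δt = 91.00 × 3600 = 3.28 × 10^5 ft³.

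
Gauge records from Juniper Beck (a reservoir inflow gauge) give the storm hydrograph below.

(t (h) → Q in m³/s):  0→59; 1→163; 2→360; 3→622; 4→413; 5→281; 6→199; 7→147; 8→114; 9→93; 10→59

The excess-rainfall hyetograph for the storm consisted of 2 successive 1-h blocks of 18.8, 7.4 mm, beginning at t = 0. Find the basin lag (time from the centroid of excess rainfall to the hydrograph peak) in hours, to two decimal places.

t_L ≈ 2.22 h

Centroid of excess rainfall: t_c = Σ P_i·t̄_i / ΣP_i = 0.7824 h (block centres at 0.5, 1.5 h).
Hydrograph peak occurs at t = 3 h, so basin lag t_L = 3 − 0.7824 = 2.22 h.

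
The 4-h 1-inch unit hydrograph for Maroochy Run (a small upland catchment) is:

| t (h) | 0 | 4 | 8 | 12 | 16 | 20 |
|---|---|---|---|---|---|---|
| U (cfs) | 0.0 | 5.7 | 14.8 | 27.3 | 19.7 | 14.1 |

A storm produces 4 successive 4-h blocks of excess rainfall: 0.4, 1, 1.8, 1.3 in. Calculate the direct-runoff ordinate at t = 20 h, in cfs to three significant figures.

Q ≈ 93.7 cfs

By discrete convolution, Q_j = Σ (P_i / 1 in) · U_{j−i}.
At t = 20 h (j=5): Q = (0.4/1)·14.1 + (1/1)·19.7 + (1.8/1)·27.3 + (1.3/1)·14.8 = 93.7 cfs.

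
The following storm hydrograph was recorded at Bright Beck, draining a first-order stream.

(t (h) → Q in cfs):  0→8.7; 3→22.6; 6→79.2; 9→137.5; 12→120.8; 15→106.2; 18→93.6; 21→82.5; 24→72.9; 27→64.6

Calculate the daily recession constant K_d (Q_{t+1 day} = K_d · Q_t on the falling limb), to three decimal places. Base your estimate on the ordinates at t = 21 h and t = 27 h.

Between t = 21 h and t = 27 h the flow falls from 82.5 to 64.6 cfs over 2×3 h = 6 h.
Per-interval ratio K = (64.6/82.5)^(1/2) = 0.8849; K_d = K^(24/3) = 0.376.

K_d ≈ 0.376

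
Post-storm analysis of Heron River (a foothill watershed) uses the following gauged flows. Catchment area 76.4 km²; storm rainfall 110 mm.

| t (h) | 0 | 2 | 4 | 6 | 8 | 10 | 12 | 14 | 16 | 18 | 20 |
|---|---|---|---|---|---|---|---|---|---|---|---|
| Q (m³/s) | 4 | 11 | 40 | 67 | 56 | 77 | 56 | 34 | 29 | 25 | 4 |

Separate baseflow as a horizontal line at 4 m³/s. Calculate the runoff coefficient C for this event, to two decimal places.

ΣQ_DR = 359.0 m³/s; V = ΣQ_DR·Δt = 2.585 × 10^6 m³.
Runoff depth d = V / A = 33.83 mm.
C = d / P = 33.83 / 110 = 0.31.

C ≈ 0.31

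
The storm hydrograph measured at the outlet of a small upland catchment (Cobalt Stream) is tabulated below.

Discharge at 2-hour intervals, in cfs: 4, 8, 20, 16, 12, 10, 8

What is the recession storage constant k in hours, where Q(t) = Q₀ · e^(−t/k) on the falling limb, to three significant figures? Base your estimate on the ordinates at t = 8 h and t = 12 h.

k ≈ 9.87 h

On the falling limb, Q drops from 12 to 8 cfs between t = 8 h and t = 12 h (Δt = 4 h).
k = −Δt / ln(Q₂/Q₁) = −4 / ln(8/12) = 9.87 h.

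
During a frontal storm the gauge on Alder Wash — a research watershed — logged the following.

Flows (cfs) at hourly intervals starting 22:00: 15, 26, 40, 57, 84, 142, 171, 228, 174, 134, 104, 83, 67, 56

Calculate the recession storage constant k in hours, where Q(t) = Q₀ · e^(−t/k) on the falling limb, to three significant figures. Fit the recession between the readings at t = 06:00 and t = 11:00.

On the falling limb, Q drops from 174 to 56 cfs between t = 06:00 and t = 11:00 (Δt = 5 h).
k = −Δt / ln(Q₂/Q₁) = −5 / ln(56/174) = 4.41 h.

k ≈ 4.41 h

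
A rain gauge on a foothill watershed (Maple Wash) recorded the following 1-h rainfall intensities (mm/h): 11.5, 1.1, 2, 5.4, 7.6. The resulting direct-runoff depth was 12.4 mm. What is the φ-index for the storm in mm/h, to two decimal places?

Only the 3 blocks with intensity above φ contribute runoff: 11.5, 5.4, 7.6 mm/h.
Σ(I−φ)·Δt = d  ⇒  (11.5+5.4+7.6 − 3φ)·1 = 12.4
φ = (24.50 − 12.4/1) / 3 = 4.03 mm/h.

φ ≈ 4.03 mm/h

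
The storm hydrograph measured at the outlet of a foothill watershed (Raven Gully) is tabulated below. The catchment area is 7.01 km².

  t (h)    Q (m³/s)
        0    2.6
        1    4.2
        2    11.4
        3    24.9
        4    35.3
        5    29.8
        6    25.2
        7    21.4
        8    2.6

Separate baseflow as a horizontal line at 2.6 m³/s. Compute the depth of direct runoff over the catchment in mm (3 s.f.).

Direct runoff: 0.0, 1.6, 8.8, 22.3, 32.7, 27.2, 22.6, 18.8, 0.0 m³/s; ΣQ_DR = 134.0 m³/s.
V = ΣQ_DR · Δt = 134.0 × 3600 s = 4.824 × 10^5 m³.
Over A = 7.01 km², depth = V / A = 68.8 mm.

d ≈ 68.8 mm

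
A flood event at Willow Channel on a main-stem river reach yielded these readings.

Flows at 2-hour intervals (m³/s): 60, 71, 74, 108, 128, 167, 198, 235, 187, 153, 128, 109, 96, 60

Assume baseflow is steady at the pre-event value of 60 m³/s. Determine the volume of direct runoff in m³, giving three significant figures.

V ≈ 6.72 × 10^6 m³

Direct-runoff ordinates (Q − Q_b): 0.0, 11.0, 14.0, 48.0, 68.0, 107.0, 138.0, 175.0, 127.0, 93.0, 68.0, 49.0, 36.0, 0.0 m³/s.
ΣQ_DR = 934.0 m³/s.
With Δt = 2 h = 7200 s, V = ΣQ_DR · Δt = 934.0 × 7200 = 6.72 × 10^6 m³.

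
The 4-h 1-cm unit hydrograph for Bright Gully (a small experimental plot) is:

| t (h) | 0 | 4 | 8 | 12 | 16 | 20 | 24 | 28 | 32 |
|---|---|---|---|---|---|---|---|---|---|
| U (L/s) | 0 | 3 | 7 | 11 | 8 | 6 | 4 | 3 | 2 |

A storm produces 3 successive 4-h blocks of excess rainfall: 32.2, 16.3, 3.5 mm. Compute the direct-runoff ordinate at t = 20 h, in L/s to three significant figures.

Q ≈ 36.2 L/s

By discrete convolution, Q_j = Σ (P_i / 10 mm) · U_{j−i}.
At t = 20 h (j=5): Q = (32.2/10)·6 + (16.3/10)·8 + (3.5/10)·11 = 36.2 L/s.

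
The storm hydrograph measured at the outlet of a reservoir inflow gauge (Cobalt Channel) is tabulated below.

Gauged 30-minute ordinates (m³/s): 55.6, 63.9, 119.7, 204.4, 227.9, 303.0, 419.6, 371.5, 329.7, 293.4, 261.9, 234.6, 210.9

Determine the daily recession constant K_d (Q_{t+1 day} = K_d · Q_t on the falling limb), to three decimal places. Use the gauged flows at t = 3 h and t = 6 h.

Between t = 3 h and t = 6 h the flow falls from 419.6 to 210.9 m³/s over 6×0.5 h = 3 h.
Per-interval ratio K = (210.9/419.6)^(1/6) = 0.8917; K_d = K^(24/0.5) = 0.004.

K_d ≈ 0.004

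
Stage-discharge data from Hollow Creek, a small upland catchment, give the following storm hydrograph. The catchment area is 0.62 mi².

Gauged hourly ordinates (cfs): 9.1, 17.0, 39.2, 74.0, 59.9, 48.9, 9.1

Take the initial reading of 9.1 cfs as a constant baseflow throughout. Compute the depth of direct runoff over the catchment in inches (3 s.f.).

d ≈ 0.484 in

Direct runoff: 0.0, 7.9, 30.1, 64.9, 50.8, 39.8, 0.0 cfs; ΣQ_DR = 193.5 cfs.
V = ΣQ_DR · Δt = 193.5 × 3600 s = 6.966 × 10^5 ft³.
Over A = 0.62 mi², depth = V / A = 0.484 in.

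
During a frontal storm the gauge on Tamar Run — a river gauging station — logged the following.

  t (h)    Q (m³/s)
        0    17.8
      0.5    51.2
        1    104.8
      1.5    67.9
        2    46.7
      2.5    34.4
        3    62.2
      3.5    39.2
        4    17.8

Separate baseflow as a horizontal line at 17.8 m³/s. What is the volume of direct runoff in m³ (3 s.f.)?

V ≈ 5.07 × 10^5 m³

Direct-runoff ordinates (Q − Q_b): 0.0, 33.4, 87.0, 50.1, 28.9, 16.6, 44.4, 21.4, 0.0 m³/s.
ΣQ_DR = 281.8 m³/s.
With Δt = 0.5 h = 1800 s, V = ΣQ_DR · Δt = 281.8 × 1800 = 5.07 × 10^5 m³.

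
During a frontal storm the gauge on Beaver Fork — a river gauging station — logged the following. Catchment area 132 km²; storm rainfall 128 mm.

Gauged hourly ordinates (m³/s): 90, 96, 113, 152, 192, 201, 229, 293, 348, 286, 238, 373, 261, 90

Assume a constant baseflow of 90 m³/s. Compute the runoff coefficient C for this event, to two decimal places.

C ≈ 0.36

ΣQ_DR = 1702 m³/s; V = ΣQ_DR·Δt = 6.127 × 10^6 m³.
Runoff depth d = V / A = 46.42 mm.
C = d / P = 46.42 / 128 = 0.36.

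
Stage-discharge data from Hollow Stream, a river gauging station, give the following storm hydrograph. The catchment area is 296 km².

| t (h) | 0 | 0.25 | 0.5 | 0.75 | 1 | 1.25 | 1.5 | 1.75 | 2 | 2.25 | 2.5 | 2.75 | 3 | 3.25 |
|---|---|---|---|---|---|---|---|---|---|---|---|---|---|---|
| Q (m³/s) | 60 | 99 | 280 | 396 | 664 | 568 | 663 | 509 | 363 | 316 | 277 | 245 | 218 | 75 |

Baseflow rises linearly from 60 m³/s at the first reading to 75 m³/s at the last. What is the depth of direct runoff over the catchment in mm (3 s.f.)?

Direct runoff: 0.00, 37.85, 217.69, 332.54, 599.38, 502.23, 596.08, 440.92, 293.77, 245.62, 205.46, 172.31, 144.15, 0.00 m³/s; ΣQ_DR = 3788 m³/s.
V = ΣQ_DR · Δt = 3788 × 900 s = 3.409 × 10^6 m³.
Over A = 296 km², depth = V / A = 11.5 mm.

d ≈ 11.5 mm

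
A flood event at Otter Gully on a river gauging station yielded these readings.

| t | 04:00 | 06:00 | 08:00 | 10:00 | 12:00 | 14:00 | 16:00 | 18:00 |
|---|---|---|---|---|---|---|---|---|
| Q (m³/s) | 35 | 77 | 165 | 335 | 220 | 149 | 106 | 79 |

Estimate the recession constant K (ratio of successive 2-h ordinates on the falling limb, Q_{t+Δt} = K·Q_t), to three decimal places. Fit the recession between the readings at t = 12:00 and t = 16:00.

Using the recession-limb readings at t = 12:00 and t = 16:00: Q falls from 220 to 106 m³/s over 2 intervals.
K = (Q₂/Q₁)^(1/2) = (106/220)^(1/2) = 0.694.

K ≈ 0.694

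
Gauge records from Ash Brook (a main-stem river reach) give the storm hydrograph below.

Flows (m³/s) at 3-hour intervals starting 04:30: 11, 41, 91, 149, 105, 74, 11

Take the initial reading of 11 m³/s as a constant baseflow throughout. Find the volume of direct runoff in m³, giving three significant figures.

V ≈ 4.37 × 10^6 m³

Direct-runoff ordinates (Q − Q_b): 0.0, 30.0, 80.0, 138.0, 94.0, 63.0, 0.0 m³/s.
ΣQ_DR = 405.0 m³/s.
With Δt = 3 h = 10800 s, V = ΣQ_DR · Δt = 405.0 × 10800 = 4.37 × 10^6 m³.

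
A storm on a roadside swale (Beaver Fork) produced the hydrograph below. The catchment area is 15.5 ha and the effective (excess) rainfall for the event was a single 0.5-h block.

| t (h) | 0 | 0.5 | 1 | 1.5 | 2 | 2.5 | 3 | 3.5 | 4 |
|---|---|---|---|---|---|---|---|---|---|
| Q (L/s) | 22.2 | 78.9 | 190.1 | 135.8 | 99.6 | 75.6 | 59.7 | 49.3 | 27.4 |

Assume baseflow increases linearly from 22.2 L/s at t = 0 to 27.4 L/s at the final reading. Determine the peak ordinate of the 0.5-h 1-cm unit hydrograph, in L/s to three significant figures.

U_p ≈ 278 L/s

Direct runoff: 0.00, 56.05, 166.60, 111.65, 74.80, 50.15, 33.60, 22.55, 0.00 L/s; ΣQ_DR = 515.4 L/s, peak = 166.60 L/s.
Runoff depth d = ΣQ_DR·Δt / A = 515.4 × 1800 / (15.5 ha) = 5.985 mm.
The 1-cm UH is the DRH scaled by (10 mm)/d, so U_p = 166.60 × 10/5.985 = 278 L/s.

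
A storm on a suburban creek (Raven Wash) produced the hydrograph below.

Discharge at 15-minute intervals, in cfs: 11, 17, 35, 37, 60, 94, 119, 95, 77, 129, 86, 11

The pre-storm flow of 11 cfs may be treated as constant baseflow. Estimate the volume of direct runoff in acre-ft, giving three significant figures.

V ≈ 13.2 acre-ft

Direct-runoff ordinates (Q − Q_b): 0.0, 6.0, 24.0, 26.0, 49.0, 83.0, 108.0, 84.0, 66.0, 118.0, 75.0, 0.0 cfs.
ΣQ_DR = 639.0 cfs.
With Δt = 0.25 h = 900 s, V = ΣQ_DR · Δt = 639.0 × 900 = 5.75 × 10^5 ft³ = 13.2 acre-ft.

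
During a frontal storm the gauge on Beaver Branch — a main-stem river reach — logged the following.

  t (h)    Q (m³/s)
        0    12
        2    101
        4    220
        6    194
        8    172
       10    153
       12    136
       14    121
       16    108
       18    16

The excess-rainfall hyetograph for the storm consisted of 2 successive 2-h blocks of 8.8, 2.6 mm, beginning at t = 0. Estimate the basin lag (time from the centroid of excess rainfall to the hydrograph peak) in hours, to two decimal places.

Centroid of excess rainfall: t_c = Σ P_i·t̄_i / ΣP_i = 1.4561 h (block centres at 1, 3 h).
Hydrograph peak occurs at t = 4 h, so basin lag t_L = 4 − 1.4561 = 2.54 h.

t_L ≈ 2.54 h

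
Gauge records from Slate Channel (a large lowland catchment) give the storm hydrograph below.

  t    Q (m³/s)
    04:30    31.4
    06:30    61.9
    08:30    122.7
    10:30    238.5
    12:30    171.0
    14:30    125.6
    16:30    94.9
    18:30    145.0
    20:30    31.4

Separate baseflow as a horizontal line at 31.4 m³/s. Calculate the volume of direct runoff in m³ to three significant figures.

Direct-runoff ordinates (Q − Q_b): 0.0, 30.5, 91.3, 207.1, 139.6, 94.2, 63.5, 113.6, 0.0 m³/s.
ΣQ_DR = 739.8 m³/s.
With Δt = 2 h = 7200 s, V = ΣQ_DR · Δt = 739.8 × 7200 = 5.33 × 10^6 m³.

V ≈ 5.33 × 10^6 m³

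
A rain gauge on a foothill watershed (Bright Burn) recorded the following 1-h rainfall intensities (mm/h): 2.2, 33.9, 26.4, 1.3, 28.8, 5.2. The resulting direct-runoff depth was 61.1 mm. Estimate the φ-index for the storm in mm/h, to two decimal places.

φ ≈ 9.33 mm/h

Only the 3 blocks with intensity above φ contribute runoff: 33.9, 26.4, 28.8 mm/h.
Σ(I−φ)·Δt = d  ⇒  (33.9+26.4+28.8 − 3φ)·1 = 61.1
φ = (89.10 − 61.1/1) / 3 = 9.33 mm/h.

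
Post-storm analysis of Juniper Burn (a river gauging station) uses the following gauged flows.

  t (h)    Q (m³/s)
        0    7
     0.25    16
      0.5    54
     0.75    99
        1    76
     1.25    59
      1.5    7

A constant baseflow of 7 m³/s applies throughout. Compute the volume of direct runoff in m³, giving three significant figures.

V ≈ 2.42 × 10^5 m³

Direct-runoff ordinates (Q − Q_b): 0.0, 9.0, 47.0, 92.0, 69.0, 52.0, 0.0 m³/s.
ΣQ_DR = 269.0 m³/s.
With Δt = 0.25 h = 900 s, V = ΣQ_DR · Δt = 269.0 × 900 = 2.42 × 10^5 m³.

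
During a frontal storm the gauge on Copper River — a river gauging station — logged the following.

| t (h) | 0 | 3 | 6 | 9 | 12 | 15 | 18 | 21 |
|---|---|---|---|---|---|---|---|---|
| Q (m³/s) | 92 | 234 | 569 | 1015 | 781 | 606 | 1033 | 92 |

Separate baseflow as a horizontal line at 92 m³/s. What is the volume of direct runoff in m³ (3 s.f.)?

V ≈ 3.98 × 10^7 m³

Direct-runoff ordinates (Q − Q_b): 0.0, 142.0, 477.0, 923.0, 689.0, 514.0, 941.0, 0.0 m³/s.
ΣQ_DR = 3686 m³/s.
With Δt = 3 h = 10800 s, V = ΣQ_DR · Δt = 3686 × 10800 = 3.98 × 10^7 m³.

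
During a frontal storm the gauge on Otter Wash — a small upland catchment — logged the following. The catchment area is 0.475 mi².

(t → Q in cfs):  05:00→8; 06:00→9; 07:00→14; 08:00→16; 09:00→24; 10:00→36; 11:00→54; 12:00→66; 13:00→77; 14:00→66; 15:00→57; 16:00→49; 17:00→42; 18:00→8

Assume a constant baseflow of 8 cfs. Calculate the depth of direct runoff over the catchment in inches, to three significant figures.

d ≈ 1.35 in

Direct runoff: 0.0, 1.0, 6.0, 8.0, 16.0, 28.0, 46.0, 58.0, 69.0, 58.0, 49.0, 41.0, 34.0, 0.0 cfs; ΣQ_DR = 414.0 cfs.
V = ΣQ_DR · Δt = 414.0 × 3600 s = 1.490 × 10^6 ft³.
Over A = 0.475 mi², depth = V / A = 1.35 in.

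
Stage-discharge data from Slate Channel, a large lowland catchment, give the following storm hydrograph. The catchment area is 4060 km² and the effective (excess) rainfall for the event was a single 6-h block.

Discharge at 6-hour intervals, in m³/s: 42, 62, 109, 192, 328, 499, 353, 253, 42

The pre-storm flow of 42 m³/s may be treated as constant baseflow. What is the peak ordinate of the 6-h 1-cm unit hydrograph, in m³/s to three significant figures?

U_p ≈ 572 m³/s

Direct runoff: 0.0, 20.0, 67.0, 150.0, 286.0, 457.0, 311.0, 211.0, 0.0 m³/s; ΣQ_DR = 1502 m³/s, peak = 457.0 m³/s.
Runoff depth d = ΣQ_DR·Δt / A = 1502 × 21600 / (4060 km²) = 7.991 mm.
The 1-cm UH is the DRH scaled by (10 mm)/d, so U_p = 457.0 × 10/7.991 = 572 m³/s.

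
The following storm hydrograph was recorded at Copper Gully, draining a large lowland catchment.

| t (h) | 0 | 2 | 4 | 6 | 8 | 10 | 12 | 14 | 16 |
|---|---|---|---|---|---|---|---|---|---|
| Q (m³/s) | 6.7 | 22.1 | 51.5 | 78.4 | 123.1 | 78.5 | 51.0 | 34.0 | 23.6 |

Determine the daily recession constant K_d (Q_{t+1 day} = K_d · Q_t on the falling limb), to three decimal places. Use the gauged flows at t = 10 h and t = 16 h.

K_d ≈ 0.008

Between t = 10 h and t = 16 h the flow falls from 78.5 to 23.6 m³/s over 3×2 h = 6 h.
Per-interval ratio K = (23.6/78.5)^(1/3) = 0.6699; K_d = K^(24/2) = 0.008.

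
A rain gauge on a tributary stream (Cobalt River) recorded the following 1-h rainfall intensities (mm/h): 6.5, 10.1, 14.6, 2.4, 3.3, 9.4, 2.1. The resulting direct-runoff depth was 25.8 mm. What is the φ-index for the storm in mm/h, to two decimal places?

Only the 4 blocks with intensity above φ contribute runoff: 6.5, 10.1, 14.6, 9.4 mm/h.
Σ(I−φ)·Δt = d  ⇒  (6.5+10.1+14.6+9.4 − 4φ)·1 = 25.8
φ = (40.60 − 25.8/1) / 4 = 3.70 mm/h.

φ ≈ 3.70 mm/h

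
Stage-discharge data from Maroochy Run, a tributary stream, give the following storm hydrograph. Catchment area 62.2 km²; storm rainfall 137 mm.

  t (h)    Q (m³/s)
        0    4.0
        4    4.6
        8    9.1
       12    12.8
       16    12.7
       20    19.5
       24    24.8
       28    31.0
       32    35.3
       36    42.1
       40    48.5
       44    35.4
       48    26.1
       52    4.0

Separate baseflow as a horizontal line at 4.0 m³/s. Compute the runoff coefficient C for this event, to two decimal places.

ΣQ_DR = 253.9 m³/s; V = ΣQ_DR·Δt = 3.656 × 10^6 m³.
Runoff depth d = V / A = 58.78 mm.
C = d / P = 58.78 / 137 = 0.43.

C ≈ 0.43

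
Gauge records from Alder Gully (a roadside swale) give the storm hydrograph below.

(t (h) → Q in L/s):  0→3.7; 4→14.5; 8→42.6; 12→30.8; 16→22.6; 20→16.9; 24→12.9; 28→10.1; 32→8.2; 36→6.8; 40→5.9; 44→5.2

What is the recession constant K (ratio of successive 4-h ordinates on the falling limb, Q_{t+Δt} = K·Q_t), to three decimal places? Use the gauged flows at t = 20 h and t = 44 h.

Using the recession-limb readings at t = 20 h and t = 44 h: Q falls from 16.9 to 5.2 L/s over 6 intervals.
K = (Q₂/Q₁)^(1/6) = (5.2/16.9)^(1/6) = 0.822.

K ≈ 0.822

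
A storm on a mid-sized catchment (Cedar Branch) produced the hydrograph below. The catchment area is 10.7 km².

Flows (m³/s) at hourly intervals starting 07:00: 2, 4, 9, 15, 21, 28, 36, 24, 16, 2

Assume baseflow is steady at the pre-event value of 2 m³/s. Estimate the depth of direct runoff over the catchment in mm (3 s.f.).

Direct runoff: 0.0, 2.0, 7.0, 13.0, 19.0, 26.0, 34.0, 22.0, 14.0, 0.0 m³/s; ΣQ_DR = 137.0 m³/s.
V = ΣQ_DR · Δt = 137.0 × 3600 s = 4.932 × 10^5 m³.
Over A = 10.7 km², depth = V / A = 46.1 mm.

d ≈ 46.1 mm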